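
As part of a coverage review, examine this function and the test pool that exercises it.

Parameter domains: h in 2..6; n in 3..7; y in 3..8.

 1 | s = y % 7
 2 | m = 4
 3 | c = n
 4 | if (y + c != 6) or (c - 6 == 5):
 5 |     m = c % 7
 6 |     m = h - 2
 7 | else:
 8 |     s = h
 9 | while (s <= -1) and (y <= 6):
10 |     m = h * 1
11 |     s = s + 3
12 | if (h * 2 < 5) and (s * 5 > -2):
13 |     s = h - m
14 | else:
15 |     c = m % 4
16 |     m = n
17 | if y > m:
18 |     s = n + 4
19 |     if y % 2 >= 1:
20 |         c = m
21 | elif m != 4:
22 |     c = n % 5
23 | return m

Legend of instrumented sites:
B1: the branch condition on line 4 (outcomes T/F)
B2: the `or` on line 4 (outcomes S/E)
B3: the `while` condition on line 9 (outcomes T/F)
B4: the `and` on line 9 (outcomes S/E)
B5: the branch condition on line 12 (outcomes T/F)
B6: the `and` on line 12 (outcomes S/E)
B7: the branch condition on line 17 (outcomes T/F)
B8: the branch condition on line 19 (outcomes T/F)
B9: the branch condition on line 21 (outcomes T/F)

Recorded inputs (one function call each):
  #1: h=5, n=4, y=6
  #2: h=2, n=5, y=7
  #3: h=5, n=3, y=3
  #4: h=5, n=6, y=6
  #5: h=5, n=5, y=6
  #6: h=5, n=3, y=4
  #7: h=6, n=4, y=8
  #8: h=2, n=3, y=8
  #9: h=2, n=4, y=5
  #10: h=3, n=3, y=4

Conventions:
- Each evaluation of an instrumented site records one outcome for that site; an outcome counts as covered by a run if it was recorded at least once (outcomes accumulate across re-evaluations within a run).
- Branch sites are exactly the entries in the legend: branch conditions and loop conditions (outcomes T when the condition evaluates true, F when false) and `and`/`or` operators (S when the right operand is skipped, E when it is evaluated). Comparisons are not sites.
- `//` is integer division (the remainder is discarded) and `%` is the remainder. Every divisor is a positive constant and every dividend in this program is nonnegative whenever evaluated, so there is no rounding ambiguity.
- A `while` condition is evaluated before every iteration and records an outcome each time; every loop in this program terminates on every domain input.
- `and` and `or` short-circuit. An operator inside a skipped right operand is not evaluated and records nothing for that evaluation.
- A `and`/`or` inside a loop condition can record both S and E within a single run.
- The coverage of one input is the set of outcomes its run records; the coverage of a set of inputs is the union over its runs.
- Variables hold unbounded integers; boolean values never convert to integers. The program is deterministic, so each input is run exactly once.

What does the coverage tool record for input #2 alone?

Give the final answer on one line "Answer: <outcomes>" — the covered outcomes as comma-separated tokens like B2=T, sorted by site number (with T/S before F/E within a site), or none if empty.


Running input #2 (h=2, n=5, y=7), event by event:
  B2->S, B1->T, B4->S, B3->F, B6->E, B5->T, B7->T, B8->T
as a set, this run covers: B1=T, B2=S, B3=F, B4=S, B5=T, B6=E, B7=T, B8=T
Answer: B1=T, B2=S, B3=F, B4=S, B5=T, B6=E, B7=T, B8=T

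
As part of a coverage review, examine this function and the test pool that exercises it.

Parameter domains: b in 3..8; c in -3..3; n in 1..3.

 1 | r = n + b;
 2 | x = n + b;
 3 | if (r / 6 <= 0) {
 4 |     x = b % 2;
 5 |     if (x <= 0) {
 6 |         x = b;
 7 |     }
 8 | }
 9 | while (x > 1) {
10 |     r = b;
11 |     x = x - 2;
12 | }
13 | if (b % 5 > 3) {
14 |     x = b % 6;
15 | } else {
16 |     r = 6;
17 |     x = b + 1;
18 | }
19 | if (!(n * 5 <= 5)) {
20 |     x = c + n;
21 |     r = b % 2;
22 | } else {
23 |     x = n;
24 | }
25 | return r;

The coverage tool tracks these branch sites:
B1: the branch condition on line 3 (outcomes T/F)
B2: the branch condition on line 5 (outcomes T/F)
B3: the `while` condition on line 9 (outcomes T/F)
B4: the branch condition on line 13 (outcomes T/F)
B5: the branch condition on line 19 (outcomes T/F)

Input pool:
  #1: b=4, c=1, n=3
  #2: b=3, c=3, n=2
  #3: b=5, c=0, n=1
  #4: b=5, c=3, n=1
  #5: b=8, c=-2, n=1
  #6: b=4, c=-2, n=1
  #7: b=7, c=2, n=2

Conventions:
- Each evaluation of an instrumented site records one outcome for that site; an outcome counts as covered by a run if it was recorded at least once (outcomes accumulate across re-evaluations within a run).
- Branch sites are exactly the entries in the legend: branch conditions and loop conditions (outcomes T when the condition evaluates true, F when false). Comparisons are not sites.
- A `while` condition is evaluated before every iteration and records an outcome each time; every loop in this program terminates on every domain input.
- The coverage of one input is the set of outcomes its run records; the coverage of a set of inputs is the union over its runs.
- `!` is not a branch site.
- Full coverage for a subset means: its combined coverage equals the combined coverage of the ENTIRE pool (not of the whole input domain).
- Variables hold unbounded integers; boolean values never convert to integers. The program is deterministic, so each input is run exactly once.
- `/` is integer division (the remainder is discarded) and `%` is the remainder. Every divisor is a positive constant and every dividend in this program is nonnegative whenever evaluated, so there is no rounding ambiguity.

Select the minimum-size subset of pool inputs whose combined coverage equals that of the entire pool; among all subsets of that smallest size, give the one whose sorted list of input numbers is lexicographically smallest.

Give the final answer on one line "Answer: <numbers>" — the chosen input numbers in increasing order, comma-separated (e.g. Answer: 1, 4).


test 1 (b=4, c=1, n=3) fires B1->F, B3->T, B3->T, B3->T, B3->F, B4->T, B5->T; hits B1=F, B3=T, B3=F, B4=T, B5=T
test 2 (b=3, c=3, n=2) fires B1->T, B2->F, B3->F, B4->F, B5->T; hits B1=T, B2=F, B3=F, B4=F, B5=T
test 3 (b=5, c=0, n=1) fires B1->F, B3->T, B3->T, B3->T, B3->F, B4->F, B5->F; hits B1=F, B3=T, B3=F, B4=F, B5=F
test 4 (b=5, c=3, n=1) fires B1->F, B3->T, B3->T, B3->T, B3->F, B4->F, B5->F; hits B1=F, B3=T, B3=F, B4=F, B5=F
test 5 (b=8, c=-2, n=1) fires B1->F, B3->T, B3->T, B3->T, B3->T, B3->F, B4->F, B5->F; hits B1=F, B3=T, B3=F, B4=F, B5=F
test 6 (b=4, c=-2, n=1) fires B1->T, B2->T, B3->T, B3->T, B3->F, B4->T, B5->F; hits B1=T, B2=T, B3=T, B3=F, B4=T, B5=F
test 7 (b=7, c=2, n=2) fires B1->F, B3->T, B3->T, B3->T, B3->T, B3->F, B4->F, B5->T; hits B1=F, B3=T, B3=F, B4=F, B5=T
pool-wide coverage (10 outcomes): B1=T, B1=F, B2=T, B2=F, B3=T, B3=F, B4=T, B4=F, B5=T, B5=F
every size-1 subset falls short of the 10 outcomes (best: 6/10)
every size-2 subset falls short of the 10 outcomes (best: 9/10)
the canonical winner is {1, 2, 6}: size 3, full 10-outcome coverage, earliest index list among size-3 covers
Answer: 1, 2, 6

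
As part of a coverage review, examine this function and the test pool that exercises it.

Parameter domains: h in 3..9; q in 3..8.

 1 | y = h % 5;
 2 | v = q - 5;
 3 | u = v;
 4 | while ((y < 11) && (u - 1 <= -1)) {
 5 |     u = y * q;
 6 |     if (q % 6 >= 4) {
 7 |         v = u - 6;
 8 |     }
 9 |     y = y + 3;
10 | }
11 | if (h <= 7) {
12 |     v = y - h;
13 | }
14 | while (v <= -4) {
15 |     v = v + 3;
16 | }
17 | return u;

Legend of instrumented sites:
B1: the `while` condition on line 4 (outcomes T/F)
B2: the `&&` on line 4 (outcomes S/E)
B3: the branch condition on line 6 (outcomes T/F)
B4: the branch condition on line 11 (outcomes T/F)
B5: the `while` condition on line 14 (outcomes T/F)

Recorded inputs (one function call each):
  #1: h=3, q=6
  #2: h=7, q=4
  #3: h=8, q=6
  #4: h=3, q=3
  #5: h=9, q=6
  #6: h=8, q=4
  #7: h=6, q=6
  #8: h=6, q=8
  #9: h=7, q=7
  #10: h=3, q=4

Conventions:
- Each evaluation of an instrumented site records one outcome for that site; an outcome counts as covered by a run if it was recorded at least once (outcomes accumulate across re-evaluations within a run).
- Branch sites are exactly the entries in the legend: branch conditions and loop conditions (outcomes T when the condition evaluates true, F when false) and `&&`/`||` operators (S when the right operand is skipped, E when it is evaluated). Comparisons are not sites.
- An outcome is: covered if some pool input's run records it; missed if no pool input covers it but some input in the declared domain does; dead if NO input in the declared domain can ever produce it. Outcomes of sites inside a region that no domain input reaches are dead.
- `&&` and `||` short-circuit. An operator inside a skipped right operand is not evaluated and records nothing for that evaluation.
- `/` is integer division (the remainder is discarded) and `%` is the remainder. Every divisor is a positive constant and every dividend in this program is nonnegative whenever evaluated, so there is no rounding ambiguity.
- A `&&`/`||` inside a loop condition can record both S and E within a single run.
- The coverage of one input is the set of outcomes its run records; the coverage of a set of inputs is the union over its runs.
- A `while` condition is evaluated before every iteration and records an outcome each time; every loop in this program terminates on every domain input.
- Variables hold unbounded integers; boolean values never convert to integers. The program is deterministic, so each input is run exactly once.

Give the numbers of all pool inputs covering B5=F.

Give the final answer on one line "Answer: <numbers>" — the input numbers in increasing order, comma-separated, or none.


input #1 (h=3, q=6): covers B5=F
input #2 (h=7, q=4): covers B5=F
input #3 (h=8, q=6): covers B5=F
input #4 (h=3, q=3): covers B5=F
input #5 (h=9, q=6): covers B5=F
input #6 (h=8, q=4): covers B5=F
input #7 (h=6, q=6): covers B5=F
input #8 (h=6, q=8): covers B5=F
input #9 (h=7, q=7): covers B5=F
input #10 (h=3, q=4): covers B5=F
Answer: 1, 2, 3, 4, 5, 6, 7, 8, 9, 10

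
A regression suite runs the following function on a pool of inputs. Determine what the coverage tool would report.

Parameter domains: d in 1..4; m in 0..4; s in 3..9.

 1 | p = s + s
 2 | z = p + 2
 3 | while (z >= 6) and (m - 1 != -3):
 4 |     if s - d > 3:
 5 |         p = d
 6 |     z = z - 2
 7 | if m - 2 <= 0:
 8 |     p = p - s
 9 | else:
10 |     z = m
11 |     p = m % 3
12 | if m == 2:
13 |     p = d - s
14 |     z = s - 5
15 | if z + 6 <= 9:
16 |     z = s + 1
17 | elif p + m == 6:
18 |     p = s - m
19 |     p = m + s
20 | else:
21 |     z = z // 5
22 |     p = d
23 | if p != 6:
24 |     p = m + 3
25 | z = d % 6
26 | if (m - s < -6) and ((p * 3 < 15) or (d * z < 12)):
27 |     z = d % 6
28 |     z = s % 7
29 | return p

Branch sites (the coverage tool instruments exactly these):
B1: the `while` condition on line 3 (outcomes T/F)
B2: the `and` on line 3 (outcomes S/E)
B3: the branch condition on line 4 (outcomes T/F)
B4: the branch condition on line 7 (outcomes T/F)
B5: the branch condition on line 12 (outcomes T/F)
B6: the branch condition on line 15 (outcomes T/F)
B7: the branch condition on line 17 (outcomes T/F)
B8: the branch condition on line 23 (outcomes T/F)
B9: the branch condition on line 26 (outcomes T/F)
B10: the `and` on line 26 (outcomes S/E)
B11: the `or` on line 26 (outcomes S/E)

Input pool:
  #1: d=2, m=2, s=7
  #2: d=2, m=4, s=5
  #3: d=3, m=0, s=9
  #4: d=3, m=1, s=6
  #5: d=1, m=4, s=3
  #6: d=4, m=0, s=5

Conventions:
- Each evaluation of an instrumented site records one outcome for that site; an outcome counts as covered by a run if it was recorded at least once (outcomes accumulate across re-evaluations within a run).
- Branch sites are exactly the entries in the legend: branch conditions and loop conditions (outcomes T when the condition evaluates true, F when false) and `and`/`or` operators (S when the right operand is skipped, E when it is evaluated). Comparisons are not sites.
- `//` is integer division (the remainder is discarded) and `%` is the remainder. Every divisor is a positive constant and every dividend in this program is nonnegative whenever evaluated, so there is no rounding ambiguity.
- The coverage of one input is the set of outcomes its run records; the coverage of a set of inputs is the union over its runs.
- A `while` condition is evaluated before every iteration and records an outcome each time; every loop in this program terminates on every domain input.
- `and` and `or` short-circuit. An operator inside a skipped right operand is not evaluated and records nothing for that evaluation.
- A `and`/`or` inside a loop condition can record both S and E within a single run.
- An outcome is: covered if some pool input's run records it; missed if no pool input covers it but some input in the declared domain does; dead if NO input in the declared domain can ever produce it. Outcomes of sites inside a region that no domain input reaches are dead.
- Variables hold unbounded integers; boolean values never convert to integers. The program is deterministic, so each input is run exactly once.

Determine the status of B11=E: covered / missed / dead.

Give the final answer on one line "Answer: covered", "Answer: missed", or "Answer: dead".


no pool input records B11=E
but domain input (d=1, m=2, s=9) does record it -> reachable, so missed
Answer: missed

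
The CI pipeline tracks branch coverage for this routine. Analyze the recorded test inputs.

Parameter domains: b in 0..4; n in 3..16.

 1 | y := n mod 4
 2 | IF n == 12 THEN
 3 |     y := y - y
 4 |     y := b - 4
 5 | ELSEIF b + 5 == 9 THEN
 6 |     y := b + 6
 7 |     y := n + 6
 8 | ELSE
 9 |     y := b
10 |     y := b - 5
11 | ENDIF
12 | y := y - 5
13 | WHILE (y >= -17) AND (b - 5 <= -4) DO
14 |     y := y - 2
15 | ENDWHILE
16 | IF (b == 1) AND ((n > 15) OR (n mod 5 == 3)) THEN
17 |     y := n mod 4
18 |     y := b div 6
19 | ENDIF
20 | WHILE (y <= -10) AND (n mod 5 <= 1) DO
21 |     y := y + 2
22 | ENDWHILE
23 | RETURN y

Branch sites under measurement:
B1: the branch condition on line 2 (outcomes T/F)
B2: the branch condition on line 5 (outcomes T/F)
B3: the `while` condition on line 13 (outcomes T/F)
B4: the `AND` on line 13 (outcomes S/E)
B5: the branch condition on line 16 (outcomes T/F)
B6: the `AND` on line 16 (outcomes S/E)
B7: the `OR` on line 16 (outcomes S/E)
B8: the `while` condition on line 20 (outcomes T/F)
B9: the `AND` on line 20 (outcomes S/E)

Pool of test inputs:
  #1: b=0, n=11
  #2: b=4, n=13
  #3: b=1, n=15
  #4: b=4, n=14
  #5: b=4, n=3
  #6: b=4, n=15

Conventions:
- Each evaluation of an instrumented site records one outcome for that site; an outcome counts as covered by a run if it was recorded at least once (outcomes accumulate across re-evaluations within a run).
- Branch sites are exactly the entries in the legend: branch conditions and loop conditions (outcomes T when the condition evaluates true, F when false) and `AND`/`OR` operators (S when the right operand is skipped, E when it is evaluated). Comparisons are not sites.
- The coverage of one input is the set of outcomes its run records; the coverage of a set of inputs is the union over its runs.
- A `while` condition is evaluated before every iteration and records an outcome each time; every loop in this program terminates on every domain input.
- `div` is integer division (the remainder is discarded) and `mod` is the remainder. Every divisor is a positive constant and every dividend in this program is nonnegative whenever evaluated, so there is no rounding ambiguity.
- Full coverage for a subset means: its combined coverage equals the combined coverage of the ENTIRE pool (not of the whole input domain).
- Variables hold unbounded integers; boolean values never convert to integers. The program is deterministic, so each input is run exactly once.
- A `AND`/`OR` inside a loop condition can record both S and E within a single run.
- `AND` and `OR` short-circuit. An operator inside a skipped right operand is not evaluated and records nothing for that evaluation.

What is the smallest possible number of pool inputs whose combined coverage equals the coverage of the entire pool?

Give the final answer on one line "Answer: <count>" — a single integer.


#1 (b=0, n=11) -> covered: B1=F, B2=F, B3=T, B3=F, B4=S, B4=E, B5=F, B6=S, B8=T, B8=F, B9=S, B9=E
#2 (b=4, n=13) -> covered: B1=F, B2=T, B3=F, B4=E, B5=F, B6=S, B8=F, B9=S
#3 (b=1, n=15) -> covered: B1=F, B2=F, B3=T, B3=F, B4=S, B4=E, B5=F, B6=E, B7=E, B8=T, B8=F, B9=S, B9=E
#4 (b=4, n=14) -> covered: B1=F, B2=T, B3=F, B4=E, B5=F, B6=S, B8=F, B9=S
#5 (b=4, n=3) -> covered: B1=F, B2=T, B3=F, B4=E, B5=F, B6=S, B8=F, B9=S
#6 (b=4, n=15) -> covered: B1=F, B2=T, B3=F, B4=E, B5=F, B6=S, B8=F, B9=S
pool-wide coverage (15 outcomes): B1=F, B2=T, B2=F, B3=T, B3=F, B4=S, B4=E, B5=F, B6=S, B6=E, B7=E, B8=T, B8=F, B9=S, B9=E
checked all size-1 subsets: none covers 15 outcomes (max 13/15)
the canonical winner is {2, 3}: size 2, full 15-outcome coverage, earliest index list among size-2 covers
Answer: 2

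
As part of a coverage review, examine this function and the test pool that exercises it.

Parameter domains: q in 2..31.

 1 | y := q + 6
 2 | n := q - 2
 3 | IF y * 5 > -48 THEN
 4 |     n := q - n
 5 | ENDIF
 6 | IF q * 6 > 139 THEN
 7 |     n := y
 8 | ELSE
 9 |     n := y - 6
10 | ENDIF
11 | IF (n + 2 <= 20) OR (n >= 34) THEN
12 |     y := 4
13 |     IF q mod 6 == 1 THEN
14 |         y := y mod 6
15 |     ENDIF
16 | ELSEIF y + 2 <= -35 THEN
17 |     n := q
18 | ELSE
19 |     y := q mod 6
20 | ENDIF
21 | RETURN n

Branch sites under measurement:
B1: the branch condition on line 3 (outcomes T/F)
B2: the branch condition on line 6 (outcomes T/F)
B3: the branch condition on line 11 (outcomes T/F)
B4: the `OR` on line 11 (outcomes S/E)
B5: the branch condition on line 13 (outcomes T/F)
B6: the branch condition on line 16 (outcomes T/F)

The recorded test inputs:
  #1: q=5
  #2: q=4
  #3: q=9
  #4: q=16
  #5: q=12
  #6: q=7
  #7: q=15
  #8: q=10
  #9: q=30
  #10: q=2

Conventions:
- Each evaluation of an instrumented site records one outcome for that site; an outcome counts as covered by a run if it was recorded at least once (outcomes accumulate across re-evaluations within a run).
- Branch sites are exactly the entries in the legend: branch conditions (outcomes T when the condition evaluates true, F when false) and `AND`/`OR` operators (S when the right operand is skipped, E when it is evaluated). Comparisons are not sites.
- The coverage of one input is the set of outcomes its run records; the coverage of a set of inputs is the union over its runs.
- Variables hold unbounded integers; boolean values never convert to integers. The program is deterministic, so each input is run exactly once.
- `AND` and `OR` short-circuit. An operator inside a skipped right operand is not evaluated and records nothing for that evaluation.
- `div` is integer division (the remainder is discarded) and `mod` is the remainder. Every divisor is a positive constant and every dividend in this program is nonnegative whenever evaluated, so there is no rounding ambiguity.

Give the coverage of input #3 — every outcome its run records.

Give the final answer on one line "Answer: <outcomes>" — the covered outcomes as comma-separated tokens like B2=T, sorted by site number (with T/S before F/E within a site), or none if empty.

Simulating input #3 (q=9) step by step:
  B1->T, B2->F, B4->S, B3->T, B5->F
collecting distinct outcomes: B1=T, B2=F, B3=T, B4=S, B5=F

Answer: B1=T, B2=F, B3=T, B4=S, B5=F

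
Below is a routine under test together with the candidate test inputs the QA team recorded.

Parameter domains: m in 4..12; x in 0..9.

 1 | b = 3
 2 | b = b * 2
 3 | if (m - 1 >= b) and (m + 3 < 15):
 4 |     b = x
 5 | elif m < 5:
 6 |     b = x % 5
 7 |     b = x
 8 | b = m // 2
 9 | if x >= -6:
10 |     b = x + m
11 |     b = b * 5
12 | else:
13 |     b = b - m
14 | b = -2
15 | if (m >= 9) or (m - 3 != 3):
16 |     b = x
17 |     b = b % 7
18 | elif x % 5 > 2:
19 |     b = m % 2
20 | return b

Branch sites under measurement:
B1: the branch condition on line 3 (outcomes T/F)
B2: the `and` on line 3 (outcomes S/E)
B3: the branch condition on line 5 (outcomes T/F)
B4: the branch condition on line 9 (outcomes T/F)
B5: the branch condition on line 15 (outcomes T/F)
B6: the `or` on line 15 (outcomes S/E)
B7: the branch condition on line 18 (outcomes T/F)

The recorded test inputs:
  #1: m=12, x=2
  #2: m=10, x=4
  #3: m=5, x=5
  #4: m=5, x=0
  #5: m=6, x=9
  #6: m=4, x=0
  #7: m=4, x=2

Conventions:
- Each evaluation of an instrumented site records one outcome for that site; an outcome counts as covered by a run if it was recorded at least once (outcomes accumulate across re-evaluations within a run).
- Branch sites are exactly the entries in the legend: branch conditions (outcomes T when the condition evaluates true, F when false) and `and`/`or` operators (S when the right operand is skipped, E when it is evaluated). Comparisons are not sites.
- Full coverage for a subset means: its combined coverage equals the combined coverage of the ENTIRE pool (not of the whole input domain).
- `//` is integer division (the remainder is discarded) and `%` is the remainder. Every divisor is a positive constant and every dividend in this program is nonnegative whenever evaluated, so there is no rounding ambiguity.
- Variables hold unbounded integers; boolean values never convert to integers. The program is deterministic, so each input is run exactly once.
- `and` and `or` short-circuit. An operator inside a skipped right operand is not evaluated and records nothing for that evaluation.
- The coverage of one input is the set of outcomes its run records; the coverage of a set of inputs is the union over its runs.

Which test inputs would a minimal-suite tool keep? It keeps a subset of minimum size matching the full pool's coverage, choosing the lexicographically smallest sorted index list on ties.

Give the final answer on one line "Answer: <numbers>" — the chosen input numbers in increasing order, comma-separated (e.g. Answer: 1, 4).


run #1 (m=12, x=2) runs B2->E, B1->F, B3->F, B4->T, B6->S, B5->T; records B1=F, B2=E, B3=F, B4=T, B5=T, B6=S
run #2 (m=10, x=4) runs B2->E, B1->T, B4->T, B6->S, B5->T; records B1=T, B2=E, B4=T, B5=T, B6=S
run #3 (m=5, x=5) runs B2->S, B1->F, B3->F, B4->T, B6->E, B5->T; records B1=F, B2=S, B3=F, B4=T, B5=T, B6=E
run #4 (m=5, x=0) runs B2->S, B1->F, B3->F, B4->T, B6->E, B5->T; records B1=F, B2=S, B3=F, B4=T, B5=T, B6=E
run #5 (m=6, x=9) runs B2->S, B1->F, B3->F, B4->T, B6->E, B5->F, B7->T; records B1=F, B2=S, B3=F, B4=T, B5=F, B6=E, B7=T
run #6 (m=4, x=0) runs B2->S, B1->F, B3->T, B4->T, B6->E, B5->T; records B1=F, B2=S, B3=T, B4=T, B5=T, B6=E
run #7 (m=4, x=2) runs B2->S, B1->F, B3->T, B4->T, B6->E, B5->T; records B1=F, B2=S, B3=T, B4=T, B5=T, B6=E
union over all inputs: B1=T, B1=F, B2=S, B2=E, B3=T, B3=F, B4=T, B5=T, B5=F, B6=S, B6=E, B7=T (12 outcomes)
every size-1 subset falls short of the 12 outcomes (best: 7/12)
every size-2 subset falls short of the 12 outcomes (best: 11/12)
the canonical winner is {2, 5, 6}: size 3, full 12-outcome coverage, earliest index list among size-3 covers
Answer: 2, 5, 6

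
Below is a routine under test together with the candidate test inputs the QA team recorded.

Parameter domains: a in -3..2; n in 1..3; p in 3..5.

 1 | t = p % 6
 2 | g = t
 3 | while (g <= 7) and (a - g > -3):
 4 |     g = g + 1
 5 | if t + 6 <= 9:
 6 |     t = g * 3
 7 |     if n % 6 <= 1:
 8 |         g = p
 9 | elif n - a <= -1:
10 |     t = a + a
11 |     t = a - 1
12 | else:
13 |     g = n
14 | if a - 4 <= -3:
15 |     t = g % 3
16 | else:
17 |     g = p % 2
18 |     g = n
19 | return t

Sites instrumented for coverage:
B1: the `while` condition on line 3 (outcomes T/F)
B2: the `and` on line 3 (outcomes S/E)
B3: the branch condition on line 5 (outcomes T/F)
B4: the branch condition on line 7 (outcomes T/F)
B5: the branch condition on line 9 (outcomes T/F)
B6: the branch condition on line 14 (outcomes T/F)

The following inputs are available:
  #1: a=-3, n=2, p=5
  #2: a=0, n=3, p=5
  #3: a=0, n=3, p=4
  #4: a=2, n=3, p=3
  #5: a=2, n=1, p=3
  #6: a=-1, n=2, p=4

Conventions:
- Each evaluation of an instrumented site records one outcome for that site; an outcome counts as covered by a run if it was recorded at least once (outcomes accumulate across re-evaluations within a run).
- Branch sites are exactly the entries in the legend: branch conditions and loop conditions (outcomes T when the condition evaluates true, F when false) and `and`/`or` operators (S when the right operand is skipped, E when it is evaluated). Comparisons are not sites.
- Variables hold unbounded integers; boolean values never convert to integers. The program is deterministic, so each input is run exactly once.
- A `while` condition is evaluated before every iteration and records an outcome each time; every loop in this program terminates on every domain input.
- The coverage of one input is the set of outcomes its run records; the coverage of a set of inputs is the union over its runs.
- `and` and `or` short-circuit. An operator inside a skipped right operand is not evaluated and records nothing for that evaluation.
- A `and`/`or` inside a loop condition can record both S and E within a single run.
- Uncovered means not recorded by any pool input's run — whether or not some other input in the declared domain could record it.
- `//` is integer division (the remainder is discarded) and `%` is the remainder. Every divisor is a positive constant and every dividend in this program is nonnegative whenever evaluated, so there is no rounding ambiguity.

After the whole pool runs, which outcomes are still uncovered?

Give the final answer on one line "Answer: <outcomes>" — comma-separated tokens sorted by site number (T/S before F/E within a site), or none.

test 1 (a=-3, n=2, p=5) hits B1=F, B2=E, B3=F, B5=F, B6=T
test 2 (a=0, n=3, p=5) hits B1=F, B2=E, B3=F, B5=F, B6=T
test 3 (a=0, n=3, p=4) hits B1=F, B2=E, B3=F, B5=F, B6=T
test 4 (a=2, n=3, p=3) hits B1=T, B1=F, B2=E, B3=T, B4=F, B6=F
test 5 (a=2, n=1, p=3) hits B1=T, B1=F, B2=E, B3=T, B4=T, B6=F
test 6 (a=-1, n=2, p=4) hits B1=F, B2=E, B3=F, B5=F, B6=T
union over the pool: B1=T, B1=F, B2=E, B3=T, B3=F, B4=T, B4=F, B5=F, B6=T, B6=F
uncovered (2 of 12): B2=S, B5=T

Answer: B2=S, B5=T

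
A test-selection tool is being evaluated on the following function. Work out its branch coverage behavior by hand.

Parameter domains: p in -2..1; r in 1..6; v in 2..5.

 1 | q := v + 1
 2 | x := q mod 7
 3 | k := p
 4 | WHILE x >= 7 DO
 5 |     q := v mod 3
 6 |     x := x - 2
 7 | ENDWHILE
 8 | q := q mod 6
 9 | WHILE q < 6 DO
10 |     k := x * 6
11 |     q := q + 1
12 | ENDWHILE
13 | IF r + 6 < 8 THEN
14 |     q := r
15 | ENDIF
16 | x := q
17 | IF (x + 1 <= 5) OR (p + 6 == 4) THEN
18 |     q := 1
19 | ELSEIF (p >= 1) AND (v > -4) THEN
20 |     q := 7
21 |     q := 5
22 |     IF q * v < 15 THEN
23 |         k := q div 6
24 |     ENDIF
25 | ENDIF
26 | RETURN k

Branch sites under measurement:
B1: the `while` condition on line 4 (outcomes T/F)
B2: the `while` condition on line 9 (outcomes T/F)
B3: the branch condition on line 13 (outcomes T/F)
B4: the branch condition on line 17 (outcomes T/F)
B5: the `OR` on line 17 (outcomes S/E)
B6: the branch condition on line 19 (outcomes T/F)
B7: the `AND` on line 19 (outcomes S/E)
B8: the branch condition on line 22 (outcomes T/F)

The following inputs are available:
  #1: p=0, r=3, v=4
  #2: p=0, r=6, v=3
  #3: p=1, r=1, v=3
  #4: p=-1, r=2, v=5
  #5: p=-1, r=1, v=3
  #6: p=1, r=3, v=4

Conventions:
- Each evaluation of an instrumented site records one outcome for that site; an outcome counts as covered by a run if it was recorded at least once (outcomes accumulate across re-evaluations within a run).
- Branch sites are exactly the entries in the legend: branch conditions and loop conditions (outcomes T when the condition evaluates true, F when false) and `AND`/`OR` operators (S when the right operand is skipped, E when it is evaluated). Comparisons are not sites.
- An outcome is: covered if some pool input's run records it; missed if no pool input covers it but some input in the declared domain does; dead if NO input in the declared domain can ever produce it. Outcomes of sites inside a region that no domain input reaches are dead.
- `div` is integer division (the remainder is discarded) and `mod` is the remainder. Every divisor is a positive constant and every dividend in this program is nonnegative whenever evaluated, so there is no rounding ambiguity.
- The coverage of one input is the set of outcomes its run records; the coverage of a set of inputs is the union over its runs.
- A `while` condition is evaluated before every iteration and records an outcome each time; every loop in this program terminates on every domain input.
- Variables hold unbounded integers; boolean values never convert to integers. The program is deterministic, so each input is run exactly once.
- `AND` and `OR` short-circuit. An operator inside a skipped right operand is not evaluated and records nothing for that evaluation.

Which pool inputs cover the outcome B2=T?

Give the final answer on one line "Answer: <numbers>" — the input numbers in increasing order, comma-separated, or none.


input #1 (p=0, r=3, v=4): hits B2=T
input #2 (p=0, r=6, v=3): hits B2=T
input #3 (p=1, r=1, v=3): hits B2=T
input #4 (p=-1, r=2, v=5): hits B2=T
input #5 (p=-1, r=1, v=3): hits B2=T
input #6 (p=1, r=3, v=4): hits B2=T
Answer: 1, 2, 3, 4, 5, 6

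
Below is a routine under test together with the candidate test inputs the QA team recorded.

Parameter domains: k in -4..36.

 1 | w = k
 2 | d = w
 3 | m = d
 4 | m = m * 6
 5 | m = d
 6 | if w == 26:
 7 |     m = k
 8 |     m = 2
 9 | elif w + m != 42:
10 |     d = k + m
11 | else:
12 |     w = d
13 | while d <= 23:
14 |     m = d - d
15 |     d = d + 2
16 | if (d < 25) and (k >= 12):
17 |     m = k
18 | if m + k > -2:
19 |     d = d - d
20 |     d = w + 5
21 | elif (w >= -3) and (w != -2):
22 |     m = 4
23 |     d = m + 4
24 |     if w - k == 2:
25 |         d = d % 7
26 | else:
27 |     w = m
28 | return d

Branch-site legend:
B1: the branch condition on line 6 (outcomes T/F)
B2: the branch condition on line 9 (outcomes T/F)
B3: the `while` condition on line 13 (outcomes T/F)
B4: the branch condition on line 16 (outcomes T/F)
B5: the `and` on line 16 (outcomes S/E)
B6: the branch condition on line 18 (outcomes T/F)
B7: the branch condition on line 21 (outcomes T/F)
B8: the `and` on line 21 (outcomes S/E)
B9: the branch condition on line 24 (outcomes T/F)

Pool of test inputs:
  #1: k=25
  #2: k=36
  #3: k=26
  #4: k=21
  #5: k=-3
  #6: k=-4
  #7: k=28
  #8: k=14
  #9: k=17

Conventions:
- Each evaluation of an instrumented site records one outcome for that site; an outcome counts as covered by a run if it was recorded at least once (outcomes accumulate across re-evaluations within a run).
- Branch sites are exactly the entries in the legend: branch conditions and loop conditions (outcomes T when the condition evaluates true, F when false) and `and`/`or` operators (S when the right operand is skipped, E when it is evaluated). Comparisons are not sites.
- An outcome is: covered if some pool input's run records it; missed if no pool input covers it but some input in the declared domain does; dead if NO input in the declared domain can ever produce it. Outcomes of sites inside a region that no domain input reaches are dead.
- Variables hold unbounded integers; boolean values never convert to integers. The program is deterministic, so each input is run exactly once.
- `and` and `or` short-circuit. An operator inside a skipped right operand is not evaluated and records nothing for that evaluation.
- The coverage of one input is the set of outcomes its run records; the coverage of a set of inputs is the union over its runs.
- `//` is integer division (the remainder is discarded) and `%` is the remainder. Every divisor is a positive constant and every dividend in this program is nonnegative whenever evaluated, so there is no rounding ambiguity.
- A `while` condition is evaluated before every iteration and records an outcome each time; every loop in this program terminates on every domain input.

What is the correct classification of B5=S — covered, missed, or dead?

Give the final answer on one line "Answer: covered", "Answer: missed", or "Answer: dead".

B5=S is recorded by pool input(s) 1, 2, 3, 4, 7, 8, 9 -> covered

Answer: covered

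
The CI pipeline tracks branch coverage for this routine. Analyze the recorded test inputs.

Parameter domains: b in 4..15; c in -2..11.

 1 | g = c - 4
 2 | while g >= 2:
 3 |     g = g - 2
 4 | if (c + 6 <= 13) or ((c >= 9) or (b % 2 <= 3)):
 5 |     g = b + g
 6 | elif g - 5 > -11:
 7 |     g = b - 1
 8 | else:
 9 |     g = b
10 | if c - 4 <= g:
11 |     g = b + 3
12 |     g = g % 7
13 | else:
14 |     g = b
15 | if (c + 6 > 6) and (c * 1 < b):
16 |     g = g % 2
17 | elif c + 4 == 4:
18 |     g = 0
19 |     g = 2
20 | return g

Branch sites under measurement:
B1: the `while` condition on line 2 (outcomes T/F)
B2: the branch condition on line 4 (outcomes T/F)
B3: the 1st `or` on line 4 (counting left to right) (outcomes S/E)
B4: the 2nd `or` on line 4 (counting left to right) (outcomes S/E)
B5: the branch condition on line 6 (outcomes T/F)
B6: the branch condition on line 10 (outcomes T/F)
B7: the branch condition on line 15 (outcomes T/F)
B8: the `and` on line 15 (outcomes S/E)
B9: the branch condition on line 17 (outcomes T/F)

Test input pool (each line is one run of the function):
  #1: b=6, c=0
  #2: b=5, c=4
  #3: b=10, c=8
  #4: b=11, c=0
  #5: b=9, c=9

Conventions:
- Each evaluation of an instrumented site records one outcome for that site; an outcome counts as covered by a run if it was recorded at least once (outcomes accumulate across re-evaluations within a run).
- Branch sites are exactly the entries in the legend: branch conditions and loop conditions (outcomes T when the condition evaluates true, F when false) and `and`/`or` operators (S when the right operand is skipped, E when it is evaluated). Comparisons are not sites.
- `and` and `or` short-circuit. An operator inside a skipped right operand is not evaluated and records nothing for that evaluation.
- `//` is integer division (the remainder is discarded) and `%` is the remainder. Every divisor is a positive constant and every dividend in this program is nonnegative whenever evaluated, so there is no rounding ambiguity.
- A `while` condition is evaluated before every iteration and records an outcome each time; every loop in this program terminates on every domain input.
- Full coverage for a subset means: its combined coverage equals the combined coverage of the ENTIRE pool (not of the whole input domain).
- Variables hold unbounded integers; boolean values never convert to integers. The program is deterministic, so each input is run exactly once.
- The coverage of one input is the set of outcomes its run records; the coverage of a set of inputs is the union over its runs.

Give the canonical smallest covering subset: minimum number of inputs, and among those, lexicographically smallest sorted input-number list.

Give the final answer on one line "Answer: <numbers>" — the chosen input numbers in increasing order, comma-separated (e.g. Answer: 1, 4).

input #1 (b=6, c=0): events B1->F, B3->S, B2->T, B6->T, B8->S, B7->F, B9->T; covers B1=F, B2=T, B3=S, B6=T, B7=F, B8=S, B9=T
input #2 (b=5, c=4): events B1->F, B3->S, B2->T, B6->T, B8->E, B7->T; covers B1=F, B2=T, B3=S, B6=T, B7=T, B8=E
input #3 (b=10, c=8): events B1->T, B1->T, B1->F, B3->E, B4->E, B2->T, B6->T, B8->E, B7->T; covers B1=T, B1=F, B2=T, B3=E, B4=E, B6=T, B7=T, B8=E
input #4 (b=11, c=0): events B1->F, B3->S, B2->T, B6->T, B8->S, B7->F, B9->T; covers B1=F, B2=T, B3=S, B6=T, B7=F, B8=S, B9=T
input #5 (b=9, c=9): events B1->T, B1->T, B1->F, B3->E, B4->S, B2->T, B6->T, B8->E, B7->F, B9->F; covers B1=T, B1=F, B2=T, B3=E, B4=S, B6=T, B7=F, B8=E, B9=F
the full pool covers 14 outcomes: B1=T, B1=F, B2=T, B3=S, B3=E, B4=S, B4=E, B6=T, B7=T, B7=F, B8=S, B8=E, B9=T, B9=F
checked all size-1 subsets: none covers 14 outcomes (max 9/14)
checked all size-2 subsets: none covers 14 outcomes (max 12/14)
the canonical winner is {1, 3, 5}: size 3, full 14-outcome coverage, earliest index list among size-3 covers

Answer: 1, 3, 5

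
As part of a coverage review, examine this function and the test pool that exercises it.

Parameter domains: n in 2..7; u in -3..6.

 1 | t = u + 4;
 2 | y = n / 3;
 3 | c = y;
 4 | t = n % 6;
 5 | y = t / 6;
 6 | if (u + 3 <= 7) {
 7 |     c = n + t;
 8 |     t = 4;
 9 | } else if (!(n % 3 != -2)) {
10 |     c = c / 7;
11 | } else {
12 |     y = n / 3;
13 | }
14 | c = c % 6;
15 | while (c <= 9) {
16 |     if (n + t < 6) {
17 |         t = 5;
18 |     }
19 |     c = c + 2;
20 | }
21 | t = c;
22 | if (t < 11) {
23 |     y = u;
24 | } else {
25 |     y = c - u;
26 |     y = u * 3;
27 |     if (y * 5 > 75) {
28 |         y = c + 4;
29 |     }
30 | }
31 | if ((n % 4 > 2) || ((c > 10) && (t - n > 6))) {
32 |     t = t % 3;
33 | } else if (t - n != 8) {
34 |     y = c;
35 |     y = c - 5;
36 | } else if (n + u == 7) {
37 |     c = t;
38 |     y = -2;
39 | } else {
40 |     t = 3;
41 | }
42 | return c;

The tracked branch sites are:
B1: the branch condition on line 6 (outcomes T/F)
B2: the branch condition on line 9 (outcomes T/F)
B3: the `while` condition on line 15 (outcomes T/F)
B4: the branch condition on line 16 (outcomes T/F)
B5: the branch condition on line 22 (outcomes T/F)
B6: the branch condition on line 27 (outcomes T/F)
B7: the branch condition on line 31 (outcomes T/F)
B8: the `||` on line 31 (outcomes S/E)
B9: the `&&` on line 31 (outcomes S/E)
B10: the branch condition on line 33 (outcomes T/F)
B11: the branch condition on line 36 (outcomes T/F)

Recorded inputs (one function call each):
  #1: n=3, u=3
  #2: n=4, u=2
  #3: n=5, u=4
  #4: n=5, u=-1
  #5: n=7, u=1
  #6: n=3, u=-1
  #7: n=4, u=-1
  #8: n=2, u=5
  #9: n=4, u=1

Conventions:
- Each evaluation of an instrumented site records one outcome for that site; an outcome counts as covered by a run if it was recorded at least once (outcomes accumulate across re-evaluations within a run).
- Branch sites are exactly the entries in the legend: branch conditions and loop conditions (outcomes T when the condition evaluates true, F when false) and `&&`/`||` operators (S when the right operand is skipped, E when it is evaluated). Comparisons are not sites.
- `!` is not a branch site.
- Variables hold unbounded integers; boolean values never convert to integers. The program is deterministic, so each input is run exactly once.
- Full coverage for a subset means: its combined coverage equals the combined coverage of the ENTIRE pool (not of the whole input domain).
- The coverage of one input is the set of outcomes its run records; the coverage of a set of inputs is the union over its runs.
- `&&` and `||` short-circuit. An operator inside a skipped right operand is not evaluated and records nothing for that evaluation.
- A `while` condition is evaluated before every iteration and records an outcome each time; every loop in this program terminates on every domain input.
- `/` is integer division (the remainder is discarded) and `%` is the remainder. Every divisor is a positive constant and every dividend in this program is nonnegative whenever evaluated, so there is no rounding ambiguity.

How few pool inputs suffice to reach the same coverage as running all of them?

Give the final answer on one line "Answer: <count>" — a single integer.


#1 (n=3, u=3) -> B1->T, B3->T, B4->F, B3->T, B4->F, B3->T, B4->F, B3->T, B4->F, B3->T, B4->F, B3->F, B5->T, B8->S, ...; covered: B1=T, B3=T, B3=F, B4=F, B5=T, B7=T, B8=S
#2 (n=4, u=2) -> B1->T, B3->T, B4->F, B3->T, B4->F, B3->T, B4->F, B3->T, B4->F, B3->F, B5->T, B8->E, B9->S, B7->F, ...; covered: B1=T, B3=T, B3=F, B4=F, B5=T, B7=F, B8=E, B9=S, B10=T
#3 (n=5, u=4) -> B1->T, B3->T, B4->F, B3->T, B4->F, B3->T, B4->F, B3->F, B5->T, B8->E, B9->S, B7->F, B10->T; covered: B1=T, B3=T, B3=F, B4=F, B5=T, B7=F, B8=E, B9=S, B10=T
#4 (n=5, u=-1) -> B1->T, B3->T, B4->F, B3->T, B4->F, B3->T, B4->F, B3->F, B5->T, B8->E, B9->S, B7->F, B10->T; covered: B1=T, B3=T, B3=F, B4=F, B5=T, B7=F, B8=E, B9=S, B10=T
#5 (n=7, u=1) -> B1->T, B3->T, B4->F, B3->T, B4->F, B3->T, B4->F, B3->T, B4->F, B3->F, B5->T, B8->S, B7->T; covered: B1=T, B3=T, B3=F, B4=F, B5=T, B7=T, B8=S
#6 (n=3, u=-1) -> B1->T, B3->T, B4->F, B3->T, B4->F, B3->T, B4->F, B3->T, B4->F, B3->T, B4->F, B3->F, B5->T, B8->S, ...; covered: B1=T, B3=T, B3=F, B4=F, B5=T, B7=T, B8=S
#7 (n=4, u=-1) -> B1->T, B3->T, B4->F, B3->T, B4->F, B3->T, B4->F, B3->T, B4->F, B3->F, B5->T, B8->E, B9->S, B7->F, ...; covered: B1=T, B3=T, B3=F, B4=F, B5=T, B7=F, B8=E, B9=S, B10=T
#8 (n=2, u=5) -> B1->F, B2->F, B3->T, B4->T, B3->T, B4->F, B3->T, B4->F, B3->T, B4->F, B3->T, B4->F, B3->F, B5->T, ...; covered: B1=F, B2=F, B3=T, B3=F, B4=T, B4=F, B5=T, B7=F, B8=E, B9=S, B10=F, B11=T
#9 (n=4, u=1) -> B1->T, B3->T, B4->F, B3->T, B4->F, B3->T, B4->F, B3->T, B4->F, B3->F, B5->T, B8->E, B9->S, B7->F, ...; covered: B1=T, B3=T, B3=F, B4=F, B5=T, B7=F, B8=E, B9=S, B10=T
the full pool covers 16 outcomes: B1=T, B1=F, B2=F, B3=T, B3=F, B4=T, B4=F, B5=T, B7=T, B7=F, B8=S, B8=E, B9=S, B10=T, B10=F, B11=T
no size-1 subset reaches all 16 outcomes (best union: 12/16)
no size-2 subset reaches all 16 outcomes (best union: 15/16)
size 3: inputs {1, 2, 8} cover all 16 outcomes, and no lexicographically smaller subset of this size does
Answer: 3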